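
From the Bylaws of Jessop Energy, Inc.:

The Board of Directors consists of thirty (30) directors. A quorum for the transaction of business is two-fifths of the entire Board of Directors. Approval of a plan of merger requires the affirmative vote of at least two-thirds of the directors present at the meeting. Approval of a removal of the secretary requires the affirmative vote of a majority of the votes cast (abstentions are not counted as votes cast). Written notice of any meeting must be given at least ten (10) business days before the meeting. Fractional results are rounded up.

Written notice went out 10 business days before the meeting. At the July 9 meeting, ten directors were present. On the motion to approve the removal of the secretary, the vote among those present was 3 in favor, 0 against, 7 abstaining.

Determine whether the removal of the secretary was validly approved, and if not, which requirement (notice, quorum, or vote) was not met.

Invalid — quorum requirement not satisfied.

Notice: 10 business days given; 10 required (10 ≥ 10). Satisfied.
Quorum: 10 present; quorum is 12. Not satisfied.
Vote: the removal of the secretary requires a majority of the votes cast (10 present − 7 abstaining = 3). A majority of 3 is 2, so 2 affirmative votes are needed; 3 voted in favor. Satisfied. (Moot — without a quorum no business can be validly transacted.)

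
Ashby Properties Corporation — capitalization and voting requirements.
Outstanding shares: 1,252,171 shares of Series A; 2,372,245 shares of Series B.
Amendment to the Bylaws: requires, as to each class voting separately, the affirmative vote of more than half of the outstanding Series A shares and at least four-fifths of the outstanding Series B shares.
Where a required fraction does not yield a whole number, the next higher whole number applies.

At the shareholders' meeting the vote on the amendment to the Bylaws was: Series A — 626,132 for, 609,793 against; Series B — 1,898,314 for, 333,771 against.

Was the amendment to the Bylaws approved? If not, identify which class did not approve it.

Approved — every class gave the required vote.

Series A: a majority of 1252171 is 626086; 626,086 required, 626,132 in favor — approved.
Series B: 4/5 of 2372245 = 1897796; 1,897,796 required, 1,898,314 in favor — approved.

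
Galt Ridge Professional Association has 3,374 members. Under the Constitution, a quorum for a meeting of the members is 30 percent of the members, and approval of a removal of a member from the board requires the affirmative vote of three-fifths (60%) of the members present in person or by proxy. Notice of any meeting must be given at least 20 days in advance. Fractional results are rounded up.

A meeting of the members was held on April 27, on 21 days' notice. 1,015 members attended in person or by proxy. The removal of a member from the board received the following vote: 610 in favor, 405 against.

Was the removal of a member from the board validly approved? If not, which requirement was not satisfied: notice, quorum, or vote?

Valid — all requirements satisfied.

Notice: 21 days given; 20 required. Satisfied.
Quorum: 30% of 3,374 = 1,012.20, rounded up to 1,013; 1,015 present. Satisfied.
Vote: requires three-fifths of those present (1,015); 3/5 of 1015 = 609, so 609 needed; 610 in favor. Satisfied.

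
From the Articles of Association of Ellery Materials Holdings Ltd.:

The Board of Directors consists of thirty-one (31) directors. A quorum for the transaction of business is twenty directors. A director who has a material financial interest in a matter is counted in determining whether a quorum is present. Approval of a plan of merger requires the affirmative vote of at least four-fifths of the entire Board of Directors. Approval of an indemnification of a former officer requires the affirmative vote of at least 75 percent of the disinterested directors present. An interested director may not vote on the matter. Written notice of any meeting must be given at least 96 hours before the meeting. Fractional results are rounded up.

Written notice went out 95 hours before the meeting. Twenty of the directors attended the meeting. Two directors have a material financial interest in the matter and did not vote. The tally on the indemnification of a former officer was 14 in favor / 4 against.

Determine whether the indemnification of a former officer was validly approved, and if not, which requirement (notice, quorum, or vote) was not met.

Notice: 95 hours given; 96 required (95 < 96). Not satisfied.
Quorum: 20 present (interested directors count toward quorum); quorum is 20. Satisfied.
Vote: the indemnification of a former officer requires three-fourths of the disinterested directors present (20 − 2 = 18). 3/4 of 18 = 13.50, rounded up to 14, so 14 affirmative votes are needed; 14 voted in favor. Satisfied.

Invalid — notice requirement not satisfied.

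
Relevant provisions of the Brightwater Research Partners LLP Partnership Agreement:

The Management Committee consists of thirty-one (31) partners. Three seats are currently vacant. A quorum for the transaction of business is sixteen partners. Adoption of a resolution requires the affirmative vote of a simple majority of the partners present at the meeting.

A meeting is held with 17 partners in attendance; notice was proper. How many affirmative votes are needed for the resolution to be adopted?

9

The resolution requires a majority of the partners present (17).
A majority of 17 is 9.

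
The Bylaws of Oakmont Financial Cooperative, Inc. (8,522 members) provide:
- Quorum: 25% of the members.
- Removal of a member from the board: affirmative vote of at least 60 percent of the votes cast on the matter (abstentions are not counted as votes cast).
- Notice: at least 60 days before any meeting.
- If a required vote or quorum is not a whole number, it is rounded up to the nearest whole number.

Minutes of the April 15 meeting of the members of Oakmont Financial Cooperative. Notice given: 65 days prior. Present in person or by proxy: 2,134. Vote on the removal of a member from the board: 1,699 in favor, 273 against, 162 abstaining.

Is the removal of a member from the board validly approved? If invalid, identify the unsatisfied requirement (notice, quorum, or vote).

Valid — all requirements satisfied.

Notice: 65 days given; 60 required. Satisfied.
Quorum: 25% of 8,522 = 2,130.50, rounded up to 2,131; 2,134 present. Satisfied.
Vote: requires three-fifths of the votes cast (2,134 − 162 abstaining = 1,972); 3/5 of 1972 = 1183.20, rounded up to 1184, so 1,184 needed; 1,699 in favor. Satisfied.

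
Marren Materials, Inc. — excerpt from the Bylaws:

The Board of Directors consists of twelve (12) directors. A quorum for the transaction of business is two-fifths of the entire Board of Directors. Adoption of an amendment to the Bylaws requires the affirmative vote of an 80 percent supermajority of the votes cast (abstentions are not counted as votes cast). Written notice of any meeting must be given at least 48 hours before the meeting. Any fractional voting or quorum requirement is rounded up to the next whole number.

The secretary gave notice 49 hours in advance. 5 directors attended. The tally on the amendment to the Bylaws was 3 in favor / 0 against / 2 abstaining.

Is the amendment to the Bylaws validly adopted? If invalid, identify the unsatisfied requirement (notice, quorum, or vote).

Notice: 49 hours given; 48 required (49 ≥ 48). Satisfied.
Quorum: 5 present; quorum is 5. Satisfied.
Vote: the amendment to the Bylaws requires four-fifths of the votes cast (5 present − 2 abstaining = 3). 4/5 of 3 = 2.40, rounded up to 3, so 3 affirmative votes are needed; 3 voted in favor. Satisfied.

Valid — all requirements satisfied.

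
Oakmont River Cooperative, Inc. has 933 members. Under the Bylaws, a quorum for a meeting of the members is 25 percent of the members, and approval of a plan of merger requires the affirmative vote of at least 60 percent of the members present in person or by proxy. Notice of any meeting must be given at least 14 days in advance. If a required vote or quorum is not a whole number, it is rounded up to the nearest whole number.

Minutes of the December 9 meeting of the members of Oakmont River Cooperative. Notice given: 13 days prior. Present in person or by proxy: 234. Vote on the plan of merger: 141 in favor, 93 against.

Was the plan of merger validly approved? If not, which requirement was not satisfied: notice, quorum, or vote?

Notice: 13 days given; 14 required. Not satisfied.
Quorum: 25% of 933 = 233.25, rounded up to 234; 234 present. Satisfied.
Vote: requires three-fifths of those present (234); 3/5 of 234 = 140.40, rounded up to 141, so 141 needed; 141 in favor. Satisfied.

Invalid — notice requirement not satisfied.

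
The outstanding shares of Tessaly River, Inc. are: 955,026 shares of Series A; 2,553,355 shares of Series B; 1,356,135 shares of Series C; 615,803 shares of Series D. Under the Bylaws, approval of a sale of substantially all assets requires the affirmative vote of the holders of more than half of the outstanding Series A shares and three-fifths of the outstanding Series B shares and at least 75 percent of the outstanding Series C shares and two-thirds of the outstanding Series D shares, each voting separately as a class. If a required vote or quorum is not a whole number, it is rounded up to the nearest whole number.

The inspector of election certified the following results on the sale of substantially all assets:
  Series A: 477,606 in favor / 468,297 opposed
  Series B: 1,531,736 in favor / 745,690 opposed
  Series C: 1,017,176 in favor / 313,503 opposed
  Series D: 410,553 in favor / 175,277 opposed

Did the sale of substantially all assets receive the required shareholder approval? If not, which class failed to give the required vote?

Series A: a majority of 955026 is 477514; 477,514 required, 477,606 in favor — approved.
Series B: 3/5 of 2553355 = 1532013; 1,532,013 required, 1,531,736 in favor — not approved.
Series C: 3/4 of 1356135 = 1017101.25, rounded up to 1017102; 1,017,102 required, 1,017,176 in favor — approved.
Series D: 2/3 of 615803 = 410535.33, rounded up to 410536; 410,536 required, 410,553 in favor — approved.

Not approved — the Series B shares did not give the required vote.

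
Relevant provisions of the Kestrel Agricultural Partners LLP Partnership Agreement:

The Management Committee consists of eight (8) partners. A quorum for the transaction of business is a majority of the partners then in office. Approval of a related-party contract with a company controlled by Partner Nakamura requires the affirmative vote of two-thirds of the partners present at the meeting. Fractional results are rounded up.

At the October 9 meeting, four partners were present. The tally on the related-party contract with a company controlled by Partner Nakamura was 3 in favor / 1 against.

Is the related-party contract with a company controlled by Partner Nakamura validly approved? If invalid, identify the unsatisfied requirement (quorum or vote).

Invalid — quorum requirement not satisfied.

Quorum: 4 present; quorum is 5. Not satisfied.
Vote: the related-party contract with a company controlled by Partner Nakamura requires two-thirds of the partners present (4). 2/3 of 4 = 2.67, rounded up to 3, so 3 affirmative votes are needed; 3 voted in favor. Satisfied. (Moot — without a quorum no business can be validly transacted.)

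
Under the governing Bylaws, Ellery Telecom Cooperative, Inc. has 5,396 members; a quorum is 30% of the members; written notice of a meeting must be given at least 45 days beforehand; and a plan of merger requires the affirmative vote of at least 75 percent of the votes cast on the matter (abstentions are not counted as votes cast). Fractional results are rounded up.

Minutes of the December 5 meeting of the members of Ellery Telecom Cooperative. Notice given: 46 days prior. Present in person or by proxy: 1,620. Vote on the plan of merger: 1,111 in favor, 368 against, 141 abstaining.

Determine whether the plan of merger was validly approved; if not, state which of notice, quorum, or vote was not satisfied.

Valid — all requirements satisfied.

Notice: 46 days given; 45 required. Satisfied.
Quorum: 30% of 5,396 = 1,618.80, rounded up to 1,619; 1,620 present. Satisfied.
Vote: requires three-fourths of the votes cast (1,620 − 141 abstaining = 1,479); 3/4 of 1479 = 1109.25, rounded up to 1110, so 1,110 needed; 1,111 in favor. Satisfied.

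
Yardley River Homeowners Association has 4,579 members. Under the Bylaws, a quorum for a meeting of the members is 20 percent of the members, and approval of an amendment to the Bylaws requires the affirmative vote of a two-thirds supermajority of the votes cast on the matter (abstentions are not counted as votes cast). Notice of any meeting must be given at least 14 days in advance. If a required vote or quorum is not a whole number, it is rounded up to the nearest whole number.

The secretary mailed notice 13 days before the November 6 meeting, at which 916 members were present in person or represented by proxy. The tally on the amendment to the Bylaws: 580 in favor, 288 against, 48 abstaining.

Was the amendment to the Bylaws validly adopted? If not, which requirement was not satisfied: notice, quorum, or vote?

Notice: 13 days given; 14 required. Not satisfied.
Quorum: 20% of 4,579 = 915.80, rounded up to 916; 916 present. Satisfied.
Vote: requires two-thirds of the votes cast (916 − 48 abstaining = 868); 2/3 of 868 = 578.67, rounded up to 579, so 579 needed; 580 in favor. Satisfied.

Invalid — notice requirement not satisfied.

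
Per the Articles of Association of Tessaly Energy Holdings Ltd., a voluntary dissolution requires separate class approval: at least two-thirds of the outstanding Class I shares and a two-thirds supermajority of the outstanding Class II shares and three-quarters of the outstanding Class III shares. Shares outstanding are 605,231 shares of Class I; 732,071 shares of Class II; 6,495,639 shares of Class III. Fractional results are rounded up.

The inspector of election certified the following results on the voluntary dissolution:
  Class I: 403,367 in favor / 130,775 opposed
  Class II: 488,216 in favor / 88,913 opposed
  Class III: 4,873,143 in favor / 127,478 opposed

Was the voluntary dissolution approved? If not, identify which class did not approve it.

Not approved — the Class I shares did not give the required vote.

Class I: 2/3 of 605231 = 403487.33, rounded up to 403488; 403,488 required, 403,367 in favor — not approved.
Class II: 2/3 of 732071 = 488047.33, rounded up to 488048; 488,048 required, 488,216 in favor — approved.
Class III: 3/4 of 6495639 = 4871729.25, rounded up to 4871730; 4,871,730 required, 4,873,143 in favor — approved.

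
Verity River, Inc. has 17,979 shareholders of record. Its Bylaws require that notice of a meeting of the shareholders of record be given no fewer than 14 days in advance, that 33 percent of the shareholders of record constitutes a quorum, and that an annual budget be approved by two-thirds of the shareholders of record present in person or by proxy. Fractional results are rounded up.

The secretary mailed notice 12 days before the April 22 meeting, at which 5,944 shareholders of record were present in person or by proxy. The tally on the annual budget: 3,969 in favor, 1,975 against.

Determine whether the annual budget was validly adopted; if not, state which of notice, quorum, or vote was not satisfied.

Notice: 12 days given; 14 required. Not satisfied.
Quorum: 33% of 17,979 = 5,933.07, rounded up to 5,934; 5,944 present. Satisfied.
Vote: requires two-thirds of those present (5,944); 2/3 of 5944 = 3962.67, rounded up to 3963, so 3,963 needed; 3,969 in favor. Satisfied.

Invalid — notice requirement not satisfied.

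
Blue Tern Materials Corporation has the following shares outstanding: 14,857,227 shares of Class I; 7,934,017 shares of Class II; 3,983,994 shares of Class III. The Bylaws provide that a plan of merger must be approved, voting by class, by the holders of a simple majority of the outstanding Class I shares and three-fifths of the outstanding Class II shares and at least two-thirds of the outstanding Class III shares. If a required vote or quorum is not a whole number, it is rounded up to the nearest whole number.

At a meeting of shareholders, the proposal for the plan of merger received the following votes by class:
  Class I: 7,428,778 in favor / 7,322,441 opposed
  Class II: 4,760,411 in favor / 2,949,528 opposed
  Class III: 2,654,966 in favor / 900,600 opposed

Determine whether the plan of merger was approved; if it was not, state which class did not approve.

Not approved — the Class III shares did not give the required vote.

Class I: a majority of 14857227 is 7428614; 7,428,614 required, 7,428,778 in favor — approved.
Class II: 3/5 of 7934017 = 4760410.20, rounded up to 4760411; 4,760,411 required, 4,760,411 in favor — approved.
Class III: 2/3 of 3983994 = 2655996; 2,655,996 required, 2,654,966 in favor — not approved.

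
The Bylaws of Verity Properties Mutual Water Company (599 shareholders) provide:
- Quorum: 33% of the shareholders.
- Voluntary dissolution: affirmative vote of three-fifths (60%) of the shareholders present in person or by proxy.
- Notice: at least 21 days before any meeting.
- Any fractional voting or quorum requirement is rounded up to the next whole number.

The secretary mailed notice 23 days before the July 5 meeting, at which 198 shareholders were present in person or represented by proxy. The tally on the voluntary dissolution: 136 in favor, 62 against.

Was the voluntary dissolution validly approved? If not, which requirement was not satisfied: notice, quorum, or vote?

Notice: 23 days given; 21 required. Satisfied.
Quorum: 33% of 599 = 197.67, rounded up to 198; 198 present. Satisfied.
Vote: requires three-fifths of those present (198); 3/5 of 198 = 118.80, rounded up to 119, so 119 needed; 136 in favor. Satisfied.

Valid — all requirements satisfied.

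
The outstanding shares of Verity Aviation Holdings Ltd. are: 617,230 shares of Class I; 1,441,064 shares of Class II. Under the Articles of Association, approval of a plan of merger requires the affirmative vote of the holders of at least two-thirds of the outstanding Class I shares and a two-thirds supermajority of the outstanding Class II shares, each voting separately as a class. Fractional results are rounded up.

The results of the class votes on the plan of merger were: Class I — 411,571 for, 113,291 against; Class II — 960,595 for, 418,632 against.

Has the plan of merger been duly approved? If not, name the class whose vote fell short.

Not approved — the Class II shares did not give the required vote.

Class I: 2/3 of 617230 = 411486.67, rounded up to 411487; 411,487 required, 411,571 in favor — approved.
Class II: 2/3 of 1441064 = 960709.33, rounded up to 960710; 960,710 required, 960,595 in favor — not approved.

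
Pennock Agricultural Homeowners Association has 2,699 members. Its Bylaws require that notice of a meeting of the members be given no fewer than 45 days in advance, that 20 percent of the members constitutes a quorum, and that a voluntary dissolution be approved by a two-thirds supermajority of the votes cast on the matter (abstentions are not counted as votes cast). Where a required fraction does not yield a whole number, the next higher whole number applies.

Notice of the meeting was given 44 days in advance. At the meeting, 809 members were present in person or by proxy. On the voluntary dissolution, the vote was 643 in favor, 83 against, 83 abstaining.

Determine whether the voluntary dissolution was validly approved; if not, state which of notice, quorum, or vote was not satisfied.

Notice: 44 days given; 45 required. Not satisfied.
Quorum: 20% of 2,699 = 539.80, rounded up to 540; 809 present. Satisfied.
Vote: requires two-thirds of the votes cast (809 − 83 abstaining = 726); 2/3 of 726 = 484, so 484 needed; 643 in favor. Satisfied.

Invalid — notice requirement not satisfied.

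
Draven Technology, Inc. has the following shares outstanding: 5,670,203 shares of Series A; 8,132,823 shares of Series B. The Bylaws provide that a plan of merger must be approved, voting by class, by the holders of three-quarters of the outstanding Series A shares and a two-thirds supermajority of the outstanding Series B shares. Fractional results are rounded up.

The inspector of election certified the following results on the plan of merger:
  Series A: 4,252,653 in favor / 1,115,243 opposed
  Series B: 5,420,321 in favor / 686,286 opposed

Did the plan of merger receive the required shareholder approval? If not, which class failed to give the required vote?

Not approved — the Series B shares did not give the required vote.

Series A: 3/4 of 5670203 = 4252652.25, rounded up to 4252653; 4,252,653 required, 4,252,653 in favor — approved.
Series B: 2/3 of 8132823 = 5421882; 5,421,882 required, 5,420,321 in favor — not approved.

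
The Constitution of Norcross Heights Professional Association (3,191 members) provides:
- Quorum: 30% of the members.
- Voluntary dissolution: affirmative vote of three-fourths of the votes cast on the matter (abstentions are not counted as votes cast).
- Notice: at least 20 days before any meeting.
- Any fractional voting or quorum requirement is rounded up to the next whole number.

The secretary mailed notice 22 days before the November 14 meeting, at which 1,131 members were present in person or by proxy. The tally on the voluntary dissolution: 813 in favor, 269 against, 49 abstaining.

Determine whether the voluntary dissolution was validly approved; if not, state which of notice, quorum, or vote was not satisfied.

Valid — all requirements satisfied.

Notice: 22 days given; 20 required. Satisfied.
Quorum: 30% of 3,191 = 957.30, rounded up to 958; 1,131 present. Satisfied.
Vote: requires three-fourths of the votes cast (1,131 − 49 abstaining = 1,082); 3/4 of 1082 = 811.50, rounded up to 812, so 812 needed; 813 in favor. Satisfied.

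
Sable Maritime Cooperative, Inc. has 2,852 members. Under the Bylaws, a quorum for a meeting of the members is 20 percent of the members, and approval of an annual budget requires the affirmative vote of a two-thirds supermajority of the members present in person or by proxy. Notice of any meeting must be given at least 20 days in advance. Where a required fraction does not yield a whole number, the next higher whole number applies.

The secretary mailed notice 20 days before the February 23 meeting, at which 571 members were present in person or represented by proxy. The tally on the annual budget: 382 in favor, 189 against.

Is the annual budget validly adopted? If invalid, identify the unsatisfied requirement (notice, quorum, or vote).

Valid — all requirements satisfied.

Notice: 20 days given; 20 required. Satisfied.
Quorum: 20% of 2,852 = 570.40, rounded up to 571; 571 present. Satisfied.
Vote: requires two-thirds of those present (571); 2/3 of 571 = 380.67, rounded up to 381, so 381 needed; 382 in favor. Satisfied.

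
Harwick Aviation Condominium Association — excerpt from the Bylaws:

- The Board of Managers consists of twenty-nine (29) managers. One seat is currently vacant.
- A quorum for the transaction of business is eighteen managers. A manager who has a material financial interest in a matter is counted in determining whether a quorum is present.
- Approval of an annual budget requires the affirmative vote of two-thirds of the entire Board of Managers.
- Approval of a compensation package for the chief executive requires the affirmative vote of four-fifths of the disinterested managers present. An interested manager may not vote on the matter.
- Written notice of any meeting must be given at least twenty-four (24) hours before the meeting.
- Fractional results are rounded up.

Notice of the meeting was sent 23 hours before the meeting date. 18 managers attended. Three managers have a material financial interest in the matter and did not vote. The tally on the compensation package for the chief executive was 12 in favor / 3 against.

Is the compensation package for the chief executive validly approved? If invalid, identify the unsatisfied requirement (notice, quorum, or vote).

Notice: 23 hours given; 24 required (23 < 24). Not satisfied.
Quorum: 18 present (interested managers count toward quorum); quorum is 18. Satisfied.
Vote: the compensation package for the chief executive requires four-fifths of the disinterested managers present (18 − 3 = 15). 4/5 of 15 = 12, so 12 affirmative votes are needed; 12 voted in favor. Satisfied.

Invalid — notice requirement not satisfied.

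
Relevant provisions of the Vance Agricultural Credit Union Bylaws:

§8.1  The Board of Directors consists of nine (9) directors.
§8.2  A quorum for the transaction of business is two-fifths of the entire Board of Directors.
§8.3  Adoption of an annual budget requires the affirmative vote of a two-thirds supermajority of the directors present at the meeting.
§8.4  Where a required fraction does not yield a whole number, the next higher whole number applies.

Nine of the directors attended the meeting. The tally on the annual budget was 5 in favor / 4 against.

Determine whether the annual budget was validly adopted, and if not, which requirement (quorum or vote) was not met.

Invalid — vote requirement not satisfied.

Quorum: 9 present; quorum is 4. Satisfied.
Vote: the annual budget requires two-thirds of the directors present (9). 2/3 of 9 = 6, so 6 affirmative votes are needed; 5 voted in favor. Not satisfied.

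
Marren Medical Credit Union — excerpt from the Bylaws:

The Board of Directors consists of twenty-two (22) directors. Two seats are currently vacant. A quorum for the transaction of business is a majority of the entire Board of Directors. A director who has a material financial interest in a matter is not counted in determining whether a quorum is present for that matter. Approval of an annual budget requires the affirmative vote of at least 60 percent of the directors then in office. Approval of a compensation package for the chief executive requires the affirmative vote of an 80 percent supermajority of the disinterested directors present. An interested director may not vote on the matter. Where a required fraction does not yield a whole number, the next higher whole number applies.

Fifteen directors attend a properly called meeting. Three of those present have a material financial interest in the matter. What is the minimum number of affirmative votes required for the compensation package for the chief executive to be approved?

The compensation package for the chief executive requires four-fifths of the disinterested directors present (15 − 3 = 12).
4/5 of 12 = 9.60, rounded up to 10.

10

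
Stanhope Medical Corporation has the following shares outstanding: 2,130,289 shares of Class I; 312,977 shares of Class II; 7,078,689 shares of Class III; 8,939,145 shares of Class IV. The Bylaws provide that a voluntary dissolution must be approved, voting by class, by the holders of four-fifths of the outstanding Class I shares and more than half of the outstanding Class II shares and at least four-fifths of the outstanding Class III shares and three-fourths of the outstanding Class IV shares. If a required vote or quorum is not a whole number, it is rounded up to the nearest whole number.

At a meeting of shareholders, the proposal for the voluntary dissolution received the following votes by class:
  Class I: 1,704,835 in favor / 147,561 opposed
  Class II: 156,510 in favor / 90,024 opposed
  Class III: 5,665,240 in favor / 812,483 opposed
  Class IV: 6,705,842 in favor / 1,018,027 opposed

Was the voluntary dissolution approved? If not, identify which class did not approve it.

Approved — every class gave the required vote.

Class I: 4/5 of 2130289 = 1704231.20, rounded up to 1704232; 1,704,232 required, 1,704,835 in favor — approved.
Class II: a majority of 312977 is 156489; 156,489 required, 156,510 in favor — approved.
Class III: 4/5 of 7078689 = 5662951.20, rounded up to 5662952; 5,662,952 required, 5,665,240 in favor — approved.
Class IV: 3/4 of 8939145 = 6704358.75, rounded up to 6704359; 6,704,359 required, 6,705,842 in favor — approved.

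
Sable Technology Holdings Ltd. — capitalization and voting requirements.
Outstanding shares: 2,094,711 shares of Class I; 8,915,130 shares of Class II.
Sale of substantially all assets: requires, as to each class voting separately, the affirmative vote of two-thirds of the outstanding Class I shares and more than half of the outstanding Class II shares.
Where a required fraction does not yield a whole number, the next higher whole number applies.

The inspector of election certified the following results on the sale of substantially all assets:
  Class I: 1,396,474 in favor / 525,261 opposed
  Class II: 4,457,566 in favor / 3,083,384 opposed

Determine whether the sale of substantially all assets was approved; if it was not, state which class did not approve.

Class I: 2/3 of 2094711 = 1396474; 1,396,474 required, 1,396,474 in favor — approved.
Class II: a majority of 8915130 is 4457566; 4,457,566 required, 4,457,566 in favor — approved.

Approved — every class gave the required vote.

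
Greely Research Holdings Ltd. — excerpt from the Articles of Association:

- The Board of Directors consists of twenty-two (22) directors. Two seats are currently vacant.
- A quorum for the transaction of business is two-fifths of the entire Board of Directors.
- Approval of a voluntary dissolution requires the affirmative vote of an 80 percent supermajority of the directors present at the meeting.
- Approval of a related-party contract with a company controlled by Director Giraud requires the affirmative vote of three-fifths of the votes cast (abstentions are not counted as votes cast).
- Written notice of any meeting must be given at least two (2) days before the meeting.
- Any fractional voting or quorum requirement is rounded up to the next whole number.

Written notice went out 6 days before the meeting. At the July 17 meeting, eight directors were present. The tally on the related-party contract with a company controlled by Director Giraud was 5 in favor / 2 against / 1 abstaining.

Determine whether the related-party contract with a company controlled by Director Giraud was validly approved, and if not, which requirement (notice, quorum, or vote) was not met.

Invalid — quorum requirement not satisfied.

Notice: 6 days given; 2 required (6 ≥ 2). Satisfied.
Quorum: 8 present; quorum is 9. Not satisfied.
Vote: the related-party contract with a company controlled by Director Giraud requires three-fifths of the votes cast (8 present − 1 abstaining = 7). 3/5 of 7 = 4.20, rounded up to 5, so 5 affirmative votes are needed; 5 voted in favor. Satisfied. (Moot — without a quorum no business can be validly transacted.)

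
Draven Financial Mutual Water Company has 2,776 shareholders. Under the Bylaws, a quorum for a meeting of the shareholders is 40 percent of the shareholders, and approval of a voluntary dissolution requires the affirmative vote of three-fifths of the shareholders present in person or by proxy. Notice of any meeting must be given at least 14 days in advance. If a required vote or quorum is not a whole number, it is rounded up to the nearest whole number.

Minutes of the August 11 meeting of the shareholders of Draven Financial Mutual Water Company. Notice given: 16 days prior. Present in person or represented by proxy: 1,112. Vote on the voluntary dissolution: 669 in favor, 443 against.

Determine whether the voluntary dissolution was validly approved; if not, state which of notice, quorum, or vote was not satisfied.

Notice: 16 days given; 14 required. Satisfied.
Quorum: 40% of 2,776 = 1,110.40, rounded up to 1,111; 1,112 present. Satisfied.
Vote: requires three-fifths of those present (1,112); 3/5 of 1112 = 667.20, rounded up to 668, so 668 needed; 669 in favor. Satisfied.

Valid — all requirements satisfied.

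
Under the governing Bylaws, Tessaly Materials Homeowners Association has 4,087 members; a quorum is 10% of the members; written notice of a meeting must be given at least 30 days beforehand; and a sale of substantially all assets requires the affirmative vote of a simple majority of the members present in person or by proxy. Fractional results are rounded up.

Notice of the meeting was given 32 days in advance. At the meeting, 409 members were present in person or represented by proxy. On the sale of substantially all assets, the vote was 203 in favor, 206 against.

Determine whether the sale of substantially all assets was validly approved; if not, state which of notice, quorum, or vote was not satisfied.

Invalid — vote requirement not satisfied.

Notice: 32 days given; 30 required. Satisfied.
Quorum: 10% of 4,087 = 408.70, rounded up to 409; 409 present. Satisfied.
Vote: requires a majority of those present (409); a majority of 409 is 205, so 205 needed; 203 in favor. Not satisfied.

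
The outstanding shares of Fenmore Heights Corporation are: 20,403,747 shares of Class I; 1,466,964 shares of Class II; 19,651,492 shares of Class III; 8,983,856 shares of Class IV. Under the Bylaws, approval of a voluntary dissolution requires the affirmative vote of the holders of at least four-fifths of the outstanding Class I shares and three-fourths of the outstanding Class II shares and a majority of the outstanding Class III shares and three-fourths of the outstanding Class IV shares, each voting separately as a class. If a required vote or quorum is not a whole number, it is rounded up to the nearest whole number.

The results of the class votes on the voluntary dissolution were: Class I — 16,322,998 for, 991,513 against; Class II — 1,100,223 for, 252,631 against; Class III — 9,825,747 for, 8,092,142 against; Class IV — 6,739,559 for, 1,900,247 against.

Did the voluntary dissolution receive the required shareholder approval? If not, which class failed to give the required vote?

Class I: 4/5 of 20403747 = 16322997.60, rounded up to 16322998; 16,322,998 required, 16,322,998 in favor — approved.
Class II: 3/4 of 1466964 = 1100223; 1,100,223 required, 1,100,223 in favor — approved.
Class III: a majority of 19651492 is 9825747; 9,825,747 required, 9,825,747 in favor — approved.
Class IV: 3/4 of 8983856 = 6737892; 6,737,892 required, 6,739,559 in favor — approved.

Approved — every class gave the required vote.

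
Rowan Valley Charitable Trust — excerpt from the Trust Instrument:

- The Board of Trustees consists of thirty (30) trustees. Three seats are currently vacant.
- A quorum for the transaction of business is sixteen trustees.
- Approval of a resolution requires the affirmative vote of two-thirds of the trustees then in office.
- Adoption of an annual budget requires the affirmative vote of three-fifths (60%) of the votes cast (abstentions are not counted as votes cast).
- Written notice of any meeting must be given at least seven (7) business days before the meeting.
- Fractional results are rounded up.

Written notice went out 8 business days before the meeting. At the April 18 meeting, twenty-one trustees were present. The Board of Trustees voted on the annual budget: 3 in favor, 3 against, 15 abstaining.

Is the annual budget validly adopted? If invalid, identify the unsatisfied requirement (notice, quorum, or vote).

Invalid — vote requirement not satisfied.

Notice: 8 business days given; 7 required (8 ≥ 7). Satisfied.
Quorum: 21 present; quorum is 16. Satisfied.
Vote: the annual budget requires three-fifths of the votes cast (21 present − 15 abstaining = 6). 3/5 of 6 = 3.60, rounded up to 4, so 4 affirmative votes are needed; 3 voted in favor. Not satisfied.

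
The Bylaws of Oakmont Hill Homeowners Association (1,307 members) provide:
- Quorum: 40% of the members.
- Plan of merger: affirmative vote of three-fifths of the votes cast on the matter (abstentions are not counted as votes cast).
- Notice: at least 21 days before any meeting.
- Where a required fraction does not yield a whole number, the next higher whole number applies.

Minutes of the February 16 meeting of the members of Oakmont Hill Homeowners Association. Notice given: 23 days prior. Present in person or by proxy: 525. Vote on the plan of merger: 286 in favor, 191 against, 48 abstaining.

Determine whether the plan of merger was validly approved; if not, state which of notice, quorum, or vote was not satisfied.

Invalid — vote requirement not satisfied.

Notice: 23 days given; 21 required. Satisfied.
Quorum: 40% of 1,307 = 522.80, rounded up to 523; 525 present. Satisfied.
Vote: requires three-fifths of the votes cast (525 − 48 abstaining = 477); 3/5 of 477 = 286.20, rounded up to 287, so 287 needed; 286 in favor. Not satisfied.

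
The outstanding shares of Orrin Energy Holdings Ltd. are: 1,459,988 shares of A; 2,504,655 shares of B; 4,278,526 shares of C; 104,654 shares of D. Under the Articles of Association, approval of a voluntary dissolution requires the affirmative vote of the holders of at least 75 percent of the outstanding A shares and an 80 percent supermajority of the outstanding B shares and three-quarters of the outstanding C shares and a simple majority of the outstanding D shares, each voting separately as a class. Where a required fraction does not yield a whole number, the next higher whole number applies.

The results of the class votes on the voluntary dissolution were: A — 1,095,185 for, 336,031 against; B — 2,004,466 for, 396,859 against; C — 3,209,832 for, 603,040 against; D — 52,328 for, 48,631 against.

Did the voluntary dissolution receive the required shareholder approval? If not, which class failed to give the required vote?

Approved — every class gave the required vote.

A: 3/4 of 1459988 = 1094991; 1,094,991 required, 1,095,185 in favor — approved.
B: 4/5 of 2504655 = 2003724; 2,003,724 required, 2,004,466 in favor — approved.
C: 3/4 of 4278526 = 3208894.50, rounded up to 3208895; 3,208,895 required, 3,209,832 in favor — approved.
D: a majority of 104654 is 52328; 52,328 required, 52,328 in favor — approved.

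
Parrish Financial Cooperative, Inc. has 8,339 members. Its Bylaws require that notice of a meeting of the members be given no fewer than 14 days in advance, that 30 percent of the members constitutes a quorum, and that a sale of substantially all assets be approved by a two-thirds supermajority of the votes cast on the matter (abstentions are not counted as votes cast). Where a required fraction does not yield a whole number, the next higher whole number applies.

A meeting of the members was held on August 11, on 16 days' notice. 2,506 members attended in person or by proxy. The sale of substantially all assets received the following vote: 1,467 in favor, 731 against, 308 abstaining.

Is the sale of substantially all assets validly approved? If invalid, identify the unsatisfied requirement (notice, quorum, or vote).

Notice: 16 days given; 14 required. Satisfied.
Quorum: 30% of 8,339 = 2,501.70, rounded up to 2,502; 2,506 present. Satisfied.
Vote: requires two-thirds of the votes cast (2,506 − 308 abstaining = 2,198); 2/3 of 2198 = 1465.33, rounded up to 1466, so 1,466 needed; 1,467 in favor. Satisfied.

Valid — all requirements satisfied.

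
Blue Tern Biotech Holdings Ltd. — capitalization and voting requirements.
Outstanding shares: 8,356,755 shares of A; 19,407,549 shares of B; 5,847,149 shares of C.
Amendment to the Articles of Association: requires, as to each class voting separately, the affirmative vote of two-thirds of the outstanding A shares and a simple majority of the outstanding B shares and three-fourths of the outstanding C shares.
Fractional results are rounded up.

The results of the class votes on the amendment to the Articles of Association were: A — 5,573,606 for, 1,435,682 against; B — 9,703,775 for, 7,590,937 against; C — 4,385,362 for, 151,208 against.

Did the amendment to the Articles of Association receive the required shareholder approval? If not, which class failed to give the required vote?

Approved — every class gave the required vote.

A: 2/3 of 8356755 = 5571170; 5,571,170 required, 5,573,606 in favor — approved.
B: a majority of 19407549 is 9703775; 9,703,775 required, 9,703,775 in favor — approved.
C: 3/4 of 5847149 = 4385361.75, rounded up to 4385362; 4,385,362 required, 4,385,362 in favor — approved.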